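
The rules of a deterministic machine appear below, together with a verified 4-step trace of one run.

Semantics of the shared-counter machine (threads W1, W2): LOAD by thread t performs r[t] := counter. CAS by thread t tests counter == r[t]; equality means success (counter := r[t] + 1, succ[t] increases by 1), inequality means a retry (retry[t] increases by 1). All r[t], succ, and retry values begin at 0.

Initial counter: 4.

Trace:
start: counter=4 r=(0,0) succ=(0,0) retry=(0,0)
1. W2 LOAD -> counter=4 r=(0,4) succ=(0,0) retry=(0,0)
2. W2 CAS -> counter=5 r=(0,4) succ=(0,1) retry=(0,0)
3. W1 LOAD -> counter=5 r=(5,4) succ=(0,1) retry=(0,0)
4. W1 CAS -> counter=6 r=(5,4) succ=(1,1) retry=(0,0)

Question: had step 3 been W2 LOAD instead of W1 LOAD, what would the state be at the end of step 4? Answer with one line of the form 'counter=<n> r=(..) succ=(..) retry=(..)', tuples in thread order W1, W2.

counter=5 r=(0,5) succ=(0,1) retry=(1,0)

(re-executing from step 3 with the substitution; state before step 3: counter=5 r=(0,4) succ=(0,1) retry=(0,0))
3. W2 LOAD -> counter=5 r=(0,5) succ=(0,1) retry=(0,0)
4. W1 CAS -> counter=5 r=(0,5) succ=(0,1) retry=(1,0)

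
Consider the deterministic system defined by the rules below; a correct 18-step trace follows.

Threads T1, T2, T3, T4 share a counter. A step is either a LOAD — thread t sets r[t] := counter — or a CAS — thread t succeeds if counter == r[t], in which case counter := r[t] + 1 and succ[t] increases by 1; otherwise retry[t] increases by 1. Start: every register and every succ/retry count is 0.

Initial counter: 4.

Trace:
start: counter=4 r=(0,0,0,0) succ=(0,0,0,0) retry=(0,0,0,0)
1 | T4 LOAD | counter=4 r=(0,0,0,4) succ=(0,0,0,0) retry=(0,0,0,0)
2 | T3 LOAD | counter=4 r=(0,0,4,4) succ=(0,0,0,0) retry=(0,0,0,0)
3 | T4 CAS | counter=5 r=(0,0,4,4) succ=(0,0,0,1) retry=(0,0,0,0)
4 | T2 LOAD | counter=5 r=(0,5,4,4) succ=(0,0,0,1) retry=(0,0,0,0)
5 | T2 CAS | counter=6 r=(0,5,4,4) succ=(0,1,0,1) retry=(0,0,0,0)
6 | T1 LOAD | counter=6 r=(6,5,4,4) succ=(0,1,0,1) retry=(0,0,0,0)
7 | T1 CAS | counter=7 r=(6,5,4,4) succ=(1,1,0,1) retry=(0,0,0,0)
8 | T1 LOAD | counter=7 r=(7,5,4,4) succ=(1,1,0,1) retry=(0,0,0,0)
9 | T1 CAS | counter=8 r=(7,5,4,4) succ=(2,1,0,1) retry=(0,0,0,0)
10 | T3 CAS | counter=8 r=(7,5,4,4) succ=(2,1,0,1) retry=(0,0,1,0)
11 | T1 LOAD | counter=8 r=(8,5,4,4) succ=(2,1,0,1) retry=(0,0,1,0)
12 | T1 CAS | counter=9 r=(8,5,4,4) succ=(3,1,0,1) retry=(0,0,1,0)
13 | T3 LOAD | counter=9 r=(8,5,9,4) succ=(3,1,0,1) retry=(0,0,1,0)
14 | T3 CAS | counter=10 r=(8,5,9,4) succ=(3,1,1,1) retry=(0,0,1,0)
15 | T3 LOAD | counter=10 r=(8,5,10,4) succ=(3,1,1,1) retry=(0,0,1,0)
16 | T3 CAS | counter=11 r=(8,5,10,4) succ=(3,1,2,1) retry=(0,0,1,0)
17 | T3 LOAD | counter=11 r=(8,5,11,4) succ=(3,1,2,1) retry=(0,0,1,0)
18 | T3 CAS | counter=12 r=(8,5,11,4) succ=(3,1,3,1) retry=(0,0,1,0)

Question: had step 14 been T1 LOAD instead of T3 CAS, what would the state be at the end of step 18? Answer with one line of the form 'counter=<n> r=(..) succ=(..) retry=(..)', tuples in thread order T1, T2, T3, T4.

counter=11 r=(9,5,10,4) succ=(3,1,2,1) retry=(0,0,1,0)

(re-executing from step 14 with the substitution; state before step 14: counter=9 r=(8,5,9,4) succ=(3,1,0,1) retry=(0,0,1,0))
14 | T1 LOAD | counter=9 r=(9,5,9,4) succ=(3,1,0,1) retry=(0,0,1,0)
15 | T3 LOAD | counter=9 r=(9,5,9,4) succ=(3,1,0,1) retry=(0,0,1,0)
16 | T3 CAS | counter=10 r=(9,5,9,4) succ=(3,1,1,1) retry=(0,0,1,0)
17 | T3 LOAD | counter=10 r=(9,5,10,4) succ=(3,1,1,1) retry=(0,0,1,0)
18 | T3 CAS | counter=11 r=(9,5,10,4) succ=(3,1,2,1) retry=(0,0,1,0)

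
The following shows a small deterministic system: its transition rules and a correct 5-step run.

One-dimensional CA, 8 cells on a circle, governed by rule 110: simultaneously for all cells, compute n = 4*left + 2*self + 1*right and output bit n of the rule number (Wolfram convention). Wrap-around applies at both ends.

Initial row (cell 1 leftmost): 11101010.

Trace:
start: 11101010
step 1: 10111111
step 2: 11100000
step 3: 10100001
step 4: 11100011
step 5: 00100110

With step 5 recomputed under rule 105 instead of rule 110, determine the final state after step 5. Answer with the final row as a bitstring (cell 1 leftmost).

(re-executing step 5 under rule 105; state before step 5: 11100011)
step 5: 00101010

00101010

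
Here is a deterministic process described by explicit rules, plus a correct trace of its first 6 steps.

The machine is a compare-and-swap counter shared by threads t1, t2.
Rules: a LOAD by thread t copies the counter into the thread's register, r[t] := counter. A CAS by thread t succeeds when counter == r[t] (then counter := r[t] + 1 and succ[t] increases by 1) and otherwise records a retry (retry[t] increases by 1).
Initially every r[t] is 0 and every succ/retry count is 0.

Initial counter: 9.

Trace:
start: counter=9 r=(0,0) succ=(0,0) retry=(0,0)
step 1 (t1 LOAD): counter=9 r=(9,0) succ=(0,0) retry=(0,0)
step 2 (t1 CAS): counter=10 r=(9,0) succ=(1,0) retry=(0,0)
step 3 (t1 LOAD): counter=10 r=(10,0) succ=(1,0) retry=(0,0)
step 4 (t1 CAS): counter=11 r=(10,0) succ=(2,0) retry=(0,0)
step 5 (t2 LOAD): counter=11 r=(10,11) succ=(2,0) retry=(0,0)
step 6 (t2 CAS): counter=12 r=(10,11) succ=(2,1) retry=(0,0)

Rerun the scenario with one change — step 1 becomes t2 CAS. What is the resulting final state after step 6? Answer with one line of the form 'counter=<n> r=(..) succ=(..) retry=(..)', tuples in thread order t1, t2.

counter=11 r=(9,10) succ=(1,1) retry=(1,1)

(re-executing from step 1 with the substitution; state before step 1: counter=9 r=(0,0) succ=(0,0) retry=(0,0))
step 1 (t2 CAS): counter=9 r=(0,0) succ=(0,0) retry=(0,1)
step 2 (t1 CAS): counter=9 r=(0,0) succ=(0,0) retry=(1,1)
step 3 (t1 LOAD): counter=9 r=(9,0) succ=(0,0) retry=(1,1)
step 4 (t1 CAS): counter=10 r=(9,0) succ=(1,0) retry=(1,1)
step 5 (t2 LOAD): counter=10 r=(9,10) succ=(1,0) retry=(1,1)
step 6 (t2 CAS): counter=11 r=(9,10) succ=(1,1) retry=(1,1)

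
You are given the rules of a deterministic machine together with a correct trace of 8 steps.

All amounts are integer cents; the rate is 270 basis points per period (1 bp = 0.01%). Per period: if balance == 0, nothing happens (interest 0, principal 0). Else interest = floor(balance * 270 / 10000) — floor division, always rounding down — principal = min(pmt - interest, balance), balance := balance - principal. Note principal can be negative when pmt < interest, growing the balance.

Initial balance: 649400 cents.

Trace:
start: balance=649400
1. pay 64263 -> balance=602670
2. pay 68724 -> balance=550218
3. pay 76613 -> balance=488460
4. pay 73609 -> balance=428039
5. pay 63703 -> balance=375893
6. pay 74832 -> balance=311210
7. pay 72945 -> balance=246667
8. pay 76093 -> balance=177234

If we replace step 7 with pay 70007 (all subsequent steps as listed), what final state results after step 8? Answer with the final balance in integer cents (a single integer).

180251

(re-executing from step 7 with the substitution; state before step 7: balance=311210)
7. pay 70007 -> balance=249605
8. pay 76093 -> balance=180251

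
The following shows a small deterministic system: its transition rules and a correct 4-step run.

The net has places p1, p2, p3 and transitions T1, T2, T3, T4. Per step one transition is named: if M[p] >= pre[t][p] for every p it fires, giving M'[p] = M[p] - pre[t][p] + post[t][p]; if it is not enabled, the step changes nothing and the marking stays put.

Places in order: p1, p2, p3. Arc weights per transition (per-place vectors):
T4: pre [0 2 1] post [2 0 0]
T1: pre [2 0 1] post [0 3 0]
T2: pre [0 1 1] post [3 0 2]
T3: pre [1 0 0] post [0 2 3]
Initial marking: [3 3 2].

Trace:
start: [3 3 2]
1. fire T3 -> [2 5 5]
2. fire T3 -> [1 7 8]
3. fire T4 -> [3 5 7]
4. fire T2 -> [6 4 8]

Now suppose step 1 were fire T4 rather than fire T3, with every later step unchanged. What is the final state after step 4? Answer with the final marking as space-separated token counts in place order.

(re-executing from step 1 with the substitution; state before step 1: [3 3 2])
1. fire T4 -> [5 1 1]
2. fire T3 -> [4 3 4]
3. fire T4 -> [6 1 3]
4. fire T2 -> [9 0 4]

9 0 4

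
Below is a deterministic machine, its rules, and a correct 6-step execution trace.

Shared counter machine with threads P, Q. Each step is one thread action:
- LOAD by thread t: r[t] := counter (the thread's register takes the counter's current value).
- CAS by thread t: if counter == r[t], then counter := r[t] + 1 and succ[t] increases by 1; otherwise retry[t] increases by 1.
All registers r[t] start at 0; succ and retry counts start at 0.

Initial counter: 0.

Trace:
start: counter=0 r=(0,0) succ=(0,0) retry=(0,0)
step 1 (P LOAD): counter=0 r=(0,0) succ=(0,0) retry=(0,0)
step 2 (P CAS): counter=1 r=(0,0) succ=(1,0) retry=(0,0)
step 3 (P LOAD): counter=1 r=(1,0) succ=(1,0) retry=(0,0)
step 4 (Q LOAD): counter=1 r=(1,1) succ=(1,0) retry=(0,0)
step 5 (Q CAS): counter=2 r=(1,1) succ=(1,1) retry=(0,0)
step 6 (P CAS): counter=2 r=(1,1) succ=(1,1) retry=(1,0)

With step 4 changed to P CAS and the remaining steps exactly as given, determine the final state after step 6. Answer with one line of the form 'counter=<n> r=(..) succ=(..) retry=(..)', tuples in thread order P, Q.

counter=2 r=(1,0) succ=(2,0) retry=(1,1)

(re-executing from step 4 with the substitution; state before step 4: counter=1 r=(1,0) succ=(1,0) retry=(0,0))
step 4 (P CAS): counter=2 r=(1,0) succ=(2,0) retry=(0,0)
step 5 (Q CAS): counter=2 r=(1,0) succ=(2,0) retry=(0,1)
step 6 (P CAS): counter=2 r=(1,0) succ=(2,0) retry=(1,1)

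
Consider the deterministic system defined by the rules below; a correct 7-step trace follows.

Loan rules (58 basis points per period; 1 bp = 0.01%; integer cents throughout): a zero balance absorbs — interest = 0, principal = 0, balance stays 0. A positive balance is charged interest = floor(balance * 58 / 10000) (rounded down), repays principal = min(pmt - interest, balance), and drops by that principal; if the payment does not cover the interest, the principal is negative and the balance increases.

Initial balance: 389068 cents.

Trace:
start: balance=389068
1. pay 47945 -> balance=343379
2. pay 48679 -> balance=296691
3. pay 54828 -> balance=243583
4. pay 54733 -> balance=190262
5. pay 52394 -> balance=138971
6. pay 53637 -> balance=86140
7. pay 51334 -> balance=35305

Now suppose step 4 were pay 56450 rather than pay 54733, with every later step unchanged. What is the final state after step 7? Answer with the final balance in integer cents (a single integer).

(re-executing from step 4 with the substitution; state before step 4: balance=243583)
4. pay 56450 -> balance=188545
5. pay 52394 -> balance=137244
6. pay 53637 -> balance=84403
7. pay 51334 -> balance=33558

33558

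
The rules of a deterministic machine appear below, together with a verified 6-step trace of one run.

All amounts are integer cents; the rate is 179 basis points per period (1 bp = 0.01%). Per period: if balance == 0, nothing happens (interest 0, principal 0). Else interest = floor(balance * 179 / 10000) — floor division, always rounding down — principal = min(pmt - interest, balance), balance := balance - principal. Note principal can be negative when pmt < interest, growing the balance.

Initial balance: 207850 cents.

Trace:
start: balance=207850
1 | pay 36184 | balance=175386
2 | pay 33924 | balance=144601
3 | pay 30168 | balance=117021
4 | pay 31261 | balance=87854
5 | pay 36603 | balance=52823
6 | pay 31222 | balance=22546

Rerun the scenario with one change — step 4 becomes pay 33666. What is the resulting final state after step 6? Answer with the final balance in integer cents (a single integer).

(re-executing from step 4 with the substitution; state before step 4: balance=117021)
4 | pay 33666 | balance=85449
5 | pay 36603 | balance=50375
6 | pay 31222 | balance=20054

20054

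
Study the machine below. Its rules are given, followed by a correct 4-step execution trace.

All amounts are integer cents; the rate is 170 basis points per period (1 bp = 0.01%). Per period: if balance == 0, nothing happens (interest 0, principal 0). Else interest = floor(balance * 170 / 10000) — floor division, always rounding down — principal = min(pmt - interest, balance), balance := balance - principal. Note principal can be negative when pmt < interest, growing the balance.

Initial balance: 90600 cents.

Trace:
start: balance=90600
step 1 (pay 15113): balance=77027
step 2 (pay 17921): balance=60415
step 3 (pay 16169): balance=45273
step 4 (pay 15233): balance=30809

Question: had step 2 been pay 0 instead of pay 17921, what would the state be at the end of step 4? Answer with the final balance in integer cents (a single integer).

49344

(re-executing from step 2 with the substitution; state before step 2: balance=77027)
step 2 (pay 0): balance=78336
step 3 (pay 16169): balance=63498
step 4 (pay 15233): balance=49344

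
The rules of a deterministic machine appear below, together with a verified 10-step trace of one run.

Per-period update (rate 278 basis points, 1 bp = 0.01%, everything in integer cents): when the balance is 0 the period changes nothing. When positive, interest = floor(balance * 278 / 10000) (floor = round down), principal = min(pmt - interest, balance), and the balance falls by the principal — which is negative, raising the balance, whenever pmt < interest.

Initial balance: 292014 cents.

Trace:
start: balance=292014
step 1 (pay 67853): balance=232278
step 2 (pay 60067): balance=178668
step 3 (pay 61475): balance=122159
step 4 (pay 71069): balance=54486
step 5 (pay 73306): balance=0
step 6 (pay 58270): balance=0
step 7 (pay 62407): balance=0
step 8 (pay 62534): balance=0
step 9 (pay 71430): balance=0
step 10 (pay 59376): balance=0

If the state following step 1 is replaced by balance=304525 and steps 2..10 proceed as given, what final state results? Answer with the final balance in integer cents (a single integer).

0

state after step 1 := balance=304525
step 2 (pay 60067): balance=252923
step 3 (pay 61475): balance=198479
step 4 (pay 71069): balance=132927
step 5 (pay 73306): balance=63316
step 6 (pay 58270): balance=6806
step 7 (pay 62407): balance=0
step 8 (pay 62534): balance=0
step 9 (pay 71430): balance=0
step 10 (pay 59376): balance=0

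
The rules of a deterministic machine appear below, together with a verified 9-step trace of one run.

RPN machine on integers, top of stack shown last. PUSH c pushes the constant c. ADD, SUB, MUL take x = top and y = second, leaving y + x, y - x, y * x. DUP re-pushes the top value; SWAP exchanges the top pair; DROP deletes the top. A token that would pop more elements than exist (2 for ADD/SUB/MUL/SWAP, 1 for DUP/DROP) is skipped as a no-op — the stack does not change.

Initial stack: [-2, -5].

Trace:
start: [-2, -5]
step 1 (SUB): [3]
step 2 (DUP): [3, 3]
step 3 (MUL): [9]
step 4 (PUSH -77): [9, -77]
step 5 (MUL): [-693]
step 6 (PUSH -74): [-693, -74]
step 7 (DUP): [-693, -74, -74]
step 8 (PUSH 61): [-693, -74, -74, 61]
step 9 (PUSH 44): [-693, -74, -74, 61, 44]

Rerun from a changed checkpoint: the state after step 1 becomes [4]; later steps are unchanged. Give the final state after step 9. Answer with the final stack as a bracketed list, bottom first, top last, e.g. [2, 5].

state after step 1 := [4]
step 2 (DUP): [4, 4]
step 3 (MUL): [16]
step 4 (PUSH -77): [16, -77]
step 5 (MUL): [-1232]
step 6 (PUSH -74): [-1232, -74]
step 7 (DUP): [-1232, -74, -74]
step 8 (PUSH 61): [-1232, -74, -74, 61]
step 9 (PUSH 44): [-1232, -74, -74, 61, 44]

[-1232, -74, -74, 61, 44]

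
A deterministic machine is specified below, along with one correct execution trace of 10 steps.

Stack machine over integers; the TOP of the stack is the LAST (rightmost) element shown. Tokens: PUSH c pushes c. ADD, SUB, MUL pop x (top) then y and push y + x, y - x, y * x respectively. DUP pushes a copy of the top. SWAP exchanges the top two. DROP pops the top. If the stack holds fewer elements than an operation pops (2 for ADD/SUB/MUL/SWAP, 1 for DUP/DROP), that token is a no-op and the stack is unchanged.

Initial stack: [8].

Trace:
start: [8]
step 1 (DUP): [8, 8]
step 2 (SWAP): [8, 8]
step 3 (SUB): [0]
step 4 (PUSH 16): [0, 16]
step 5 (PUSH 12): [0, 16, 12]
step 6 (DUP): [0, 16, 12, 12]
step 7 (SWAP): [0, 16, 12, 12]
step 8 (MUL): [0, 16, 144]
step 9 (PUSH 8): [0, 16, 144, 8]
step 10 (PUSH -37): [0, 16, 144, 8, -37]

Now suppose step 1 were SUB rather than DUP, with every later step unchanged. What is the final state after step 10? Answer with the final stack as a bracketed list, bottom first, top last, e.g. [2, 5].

[8, 16, 144, 8, -37]

(re-executing from step 1 with the substitution; state before step 1: [8])
step 1 (SUB): [8]
step 2 (SWAP): [8]
step 3 (SUB): [8]
step 4 (PUSH 16): [8, 16]
step 5 (PUSH 12): [8, 16, 12]
step 6 (DUP): [8, 16, 12, 12]
step 7 (SWAP): [8, 16, 12, 12]
step 8 (MUL): [8, 16, 144]
step 9 (PUSH 8): [8, 16, 144, 8]
step 10 (PUSH -37): [8, 16, 144, 8, -37]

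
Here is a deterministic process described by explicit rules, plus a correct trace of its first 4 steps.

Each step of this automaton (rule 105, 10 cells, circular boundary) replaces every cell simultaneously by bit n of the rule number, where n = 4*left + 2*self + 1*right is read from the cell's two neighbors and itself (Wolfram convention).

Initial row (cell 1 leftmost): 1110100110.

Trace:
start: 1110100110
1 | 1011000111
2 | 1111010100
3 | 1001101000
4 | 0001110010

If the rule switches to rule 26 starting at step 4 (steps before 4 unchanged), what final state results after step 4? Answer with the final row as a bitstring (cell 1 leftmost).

0111000101

(re-executing step 4 under rule 26; state before step 4: 1001101000)
4 | 0111000101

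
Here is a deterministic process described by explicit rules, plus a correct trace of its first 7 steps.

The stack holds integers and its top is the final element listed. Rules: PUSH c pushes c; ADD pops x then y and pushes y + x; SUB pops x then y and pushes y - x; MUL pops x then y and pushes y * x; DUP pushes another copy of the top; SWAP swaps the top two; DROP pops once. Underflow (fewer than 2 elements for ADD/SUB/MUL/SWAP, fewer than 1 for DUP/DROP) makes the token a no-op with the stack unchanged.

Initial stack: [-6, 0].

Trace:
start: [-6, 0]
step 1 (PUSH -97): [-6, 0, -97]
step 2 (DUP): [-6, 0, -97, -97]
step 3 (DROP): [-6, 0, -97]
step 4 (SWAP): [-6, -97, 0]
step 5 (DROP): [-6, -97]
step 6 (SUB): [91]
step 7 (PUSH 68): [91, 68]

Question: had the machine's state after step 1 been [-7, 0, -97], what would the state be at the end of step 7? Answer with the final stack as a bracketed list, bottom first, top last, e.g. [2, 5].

state after step 1 := [-7, 0, -97]
step 2 (DUP): [-7, 0, -97, -97]
step 3 (DROP): [-7, 0, -97]
step 4 (SWAP): [-7, -97, 0]
step 5 (DROP): [-7, -97]
step 6 (SUB): [90]
step 7 (PUSH 68): [90, 68]

[90, 68]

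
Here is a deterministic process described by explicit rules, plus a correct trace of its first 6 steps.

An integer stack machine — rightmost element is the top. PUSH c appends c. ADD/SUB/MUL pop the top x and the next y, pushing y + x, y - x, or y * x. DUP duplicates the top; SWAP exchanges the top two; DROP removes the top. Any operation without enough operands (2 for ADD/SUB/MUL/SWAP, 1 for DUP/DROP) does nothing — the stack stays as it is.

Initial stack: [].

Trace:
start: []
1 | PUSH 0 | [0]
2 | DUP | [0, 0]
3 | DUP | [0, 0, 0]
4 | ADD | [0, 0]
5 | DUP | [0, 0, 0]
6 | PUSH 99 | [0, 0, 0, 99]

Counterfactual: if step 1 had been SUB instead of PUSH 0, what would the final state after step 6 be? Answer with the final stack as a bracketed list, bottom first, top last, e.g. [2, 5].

[99]

(re-executing from step 1 with the substitution; state before step 1: [])
1 | SUB | []
2 | DUP | []
3 | DUP | []
4 | ADD | []
5 | DUP | []
6 | PUSH 99 | [99]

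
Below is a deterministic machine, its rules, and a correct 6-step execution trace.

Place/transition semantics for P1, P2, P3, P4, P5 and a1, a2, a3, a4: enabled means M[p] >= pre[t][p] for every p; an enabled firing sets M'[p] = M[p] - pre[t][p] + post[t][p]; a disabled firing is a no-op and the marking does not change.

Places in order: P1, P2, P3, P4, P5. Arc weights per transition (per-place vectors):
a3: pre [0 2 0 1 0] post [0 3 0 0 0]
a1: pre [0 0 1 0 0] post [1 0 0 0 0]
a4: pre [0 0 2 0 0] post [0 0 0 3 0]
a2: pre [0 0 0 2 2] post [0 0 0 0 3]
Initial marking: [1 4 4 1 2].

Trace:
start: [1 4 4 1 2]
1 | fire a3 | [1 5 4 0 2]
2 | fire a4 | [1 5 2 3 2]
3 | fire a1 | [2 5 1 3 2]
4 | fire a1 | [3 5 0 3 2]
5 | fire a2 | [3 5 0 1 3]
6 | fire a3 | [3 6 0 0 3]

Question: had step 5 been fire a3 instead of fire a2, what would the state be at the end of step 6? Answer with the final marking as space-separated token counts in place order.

3 7 0 1 2

(re-executing from step 5 with the substitution; state before step 5: [3 5 0 3 2])
5 | fire a3 | [3 6 0 2 2]
6 | fire a3 | [3 7 0 1 2]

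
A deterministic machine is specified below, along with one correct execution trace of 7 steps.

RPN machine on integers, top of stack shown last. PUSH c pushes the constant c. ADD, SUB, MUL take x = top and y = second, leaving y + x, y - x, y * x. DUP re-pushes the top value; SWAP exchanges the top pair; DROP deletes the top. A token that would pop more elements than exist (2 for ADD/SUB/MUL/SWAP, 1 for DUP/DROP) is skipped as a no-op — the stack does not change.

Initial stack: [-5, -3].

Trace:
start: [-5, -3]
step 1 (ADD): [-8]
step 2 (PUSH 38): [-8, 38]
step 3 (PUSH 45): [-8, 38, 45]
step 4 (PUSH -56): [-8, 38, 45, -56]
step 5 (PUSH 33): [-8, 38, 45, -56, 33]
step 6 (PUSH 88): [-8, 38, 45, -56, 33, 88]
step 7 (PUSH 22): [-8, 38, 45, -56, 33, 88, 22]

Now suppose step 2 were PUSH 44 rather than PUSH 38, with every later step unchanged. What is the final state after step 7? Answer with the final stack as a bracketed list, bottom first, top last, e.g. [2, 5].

[-8, 44, 45, -56, 33, 88, 22]

(re-executing from step 2 with the substitution; state before step 2: [-8])
step 2 (PUSH 44): [-8, 44]
step 3 (PUSH 45): [-8, 44, 45]
step 4 (PUSH -56): [-8, 44, 45, -56]
step 5 (PUSH 33): [-8, 44, 45, -56, 33]
step 6 (PUSH 88): [-8, 44, 45, -56, 33, 88]
step 7 (PUSH 22): [-8, 44, 45, -56, 33, 88, 22]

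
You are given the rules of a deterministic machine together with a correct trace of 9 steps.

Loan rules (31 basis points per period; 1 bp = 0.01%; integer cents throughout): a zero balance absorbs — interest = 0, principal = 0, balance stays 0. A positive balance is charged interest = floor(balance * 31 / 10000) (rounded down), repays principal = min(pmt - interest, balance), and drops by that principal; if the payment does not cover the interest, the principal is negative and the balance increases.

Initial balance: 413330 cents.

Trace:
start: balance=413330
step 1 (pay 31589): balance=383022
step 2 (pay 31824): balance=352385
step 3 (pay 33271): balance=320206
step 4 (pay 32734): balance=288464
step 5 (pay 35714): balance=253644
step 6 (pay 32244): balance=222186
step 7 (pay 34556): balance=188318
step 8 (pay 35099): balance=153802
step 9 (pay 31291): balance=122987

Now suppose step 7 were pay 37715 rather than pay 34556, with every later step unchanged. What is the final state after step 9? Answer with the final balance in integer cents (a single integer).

119808

(re-executing from step 7 with the substitution; state before step 7: balance=222186)
step 7 (pay 37715): balance=185159
step 8 (pay 35099): balance=150633
step 9 (pay 31291): balance=119808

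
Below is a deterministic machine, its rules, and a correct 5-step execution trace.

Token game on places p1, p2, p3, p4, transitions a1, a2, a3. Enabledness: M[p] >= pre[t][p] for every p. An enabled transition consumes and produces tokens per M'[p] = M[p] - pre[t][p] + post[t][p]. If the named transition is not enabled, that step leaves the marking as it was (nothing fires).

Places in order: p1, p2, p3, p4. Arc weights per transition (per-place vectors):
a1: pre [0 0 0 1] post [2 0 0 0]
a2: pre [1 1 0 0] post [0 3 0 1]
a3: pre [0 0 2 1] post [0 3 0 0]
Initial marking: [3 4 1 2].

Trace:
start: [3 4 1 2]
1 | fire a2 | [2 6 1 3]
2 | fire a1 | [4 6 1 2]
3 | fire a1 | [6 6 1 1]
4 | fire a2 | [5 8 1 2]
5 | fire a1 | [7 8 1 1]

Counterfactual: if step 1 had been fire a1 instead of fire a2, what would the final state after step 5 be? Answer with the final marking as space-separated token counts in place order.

(re-executing from step 1 with the substitution; state before step 1: [3 4 1 2])
1 | fire a1 | [5 4 1 1]
2 | fire a1 | [7 4 1 0]
3 | fire a1 | [7 4 1 0]
4 | fire a2 | [6 6 1 1]
5 | fire a1 | [8 6 1 0]

8 6 1 0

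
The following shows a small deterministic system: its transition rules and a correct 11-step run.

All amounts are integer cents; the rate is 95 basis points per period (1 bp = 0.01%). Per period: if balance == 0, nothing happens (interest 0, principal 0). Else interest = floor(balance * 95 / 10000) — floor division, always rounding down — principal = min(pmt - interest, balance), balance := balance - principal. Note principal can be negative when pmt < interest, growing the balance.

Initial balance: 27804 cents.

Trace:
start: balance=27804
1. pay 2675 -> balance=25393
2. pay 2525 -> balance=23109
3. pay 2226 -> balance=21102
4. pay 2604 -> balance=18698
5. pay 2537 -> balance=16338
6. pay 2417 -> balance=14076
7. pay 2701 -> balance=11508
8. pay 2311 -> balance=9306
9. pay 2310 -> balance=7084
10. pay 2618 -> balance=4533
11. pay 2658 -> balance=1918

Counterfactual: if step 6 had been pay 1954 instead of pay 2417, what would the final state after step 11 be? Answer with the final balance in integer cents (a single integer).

(re-executing from step 6 with the substitution; state before step 6: balance=16338)
6. pay 1954 -> balance=14539
7. pay 2701 -> balance=11976
8. pay 2311 -> balance=9778
9. pay 2310 -> balance=7560
10. pay 2618 -> balance=5013
11. pay 2658 -> balance=2402

2402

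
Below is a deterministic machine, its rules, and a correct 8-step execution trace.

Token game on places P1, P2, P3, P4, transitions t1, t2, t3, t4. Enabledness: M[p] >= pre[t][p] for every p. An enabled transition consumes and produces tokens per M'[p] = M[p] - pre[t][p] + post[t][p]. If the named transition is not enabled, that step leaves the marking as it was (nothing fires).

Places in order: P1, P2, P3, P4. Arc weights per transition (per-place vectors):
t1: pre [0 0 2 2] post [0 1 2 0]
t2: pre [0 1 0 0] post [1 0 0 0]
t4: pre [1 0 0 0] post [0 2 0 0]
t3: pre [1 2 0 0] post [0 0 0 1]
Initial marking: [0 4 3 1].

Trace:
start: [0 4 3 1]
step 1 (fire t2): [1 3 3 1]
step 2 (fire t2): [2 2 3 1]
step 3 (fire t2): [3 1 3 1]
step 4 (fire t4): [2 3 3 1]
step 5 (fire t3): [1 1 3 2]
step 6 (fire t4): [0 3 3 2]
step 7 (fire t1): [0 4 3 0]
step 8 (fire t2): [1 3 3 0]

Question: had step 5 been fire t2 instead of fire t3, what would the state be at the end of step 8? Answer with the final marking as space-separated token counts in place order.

(re-executing from step 5 with the substitution; state before step 5: [2 3 3 1])
step 5 (fire t2): [3 2 3 1]
step 6 (fire t4): [2 4 3 1]
step 7 (fire t1): [2 4 3 1]
step 8 (fire t2): [3 3 3 1]

3 3 3 1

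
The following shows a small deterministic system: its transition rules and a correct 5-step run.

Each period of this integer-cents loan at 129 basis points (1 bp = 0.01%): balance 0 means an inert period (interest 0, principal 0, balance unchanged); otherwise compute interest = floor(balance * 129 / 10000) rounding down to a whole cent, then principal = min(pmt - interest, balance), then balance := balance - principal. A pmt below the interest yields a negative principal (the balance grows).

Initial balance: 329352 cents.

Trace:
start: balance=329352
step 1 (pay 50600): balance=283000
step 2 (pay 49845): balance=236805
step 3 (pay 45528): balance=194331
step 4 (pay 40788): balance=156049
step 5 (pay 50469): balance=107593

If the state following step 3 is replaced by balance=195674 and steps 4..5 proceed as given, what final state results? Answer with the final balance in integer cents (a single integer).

108971

state after step 3 := balance=195674
step 4 (pay 40788): balance=157410
step 5 (pay 50469): balance=108971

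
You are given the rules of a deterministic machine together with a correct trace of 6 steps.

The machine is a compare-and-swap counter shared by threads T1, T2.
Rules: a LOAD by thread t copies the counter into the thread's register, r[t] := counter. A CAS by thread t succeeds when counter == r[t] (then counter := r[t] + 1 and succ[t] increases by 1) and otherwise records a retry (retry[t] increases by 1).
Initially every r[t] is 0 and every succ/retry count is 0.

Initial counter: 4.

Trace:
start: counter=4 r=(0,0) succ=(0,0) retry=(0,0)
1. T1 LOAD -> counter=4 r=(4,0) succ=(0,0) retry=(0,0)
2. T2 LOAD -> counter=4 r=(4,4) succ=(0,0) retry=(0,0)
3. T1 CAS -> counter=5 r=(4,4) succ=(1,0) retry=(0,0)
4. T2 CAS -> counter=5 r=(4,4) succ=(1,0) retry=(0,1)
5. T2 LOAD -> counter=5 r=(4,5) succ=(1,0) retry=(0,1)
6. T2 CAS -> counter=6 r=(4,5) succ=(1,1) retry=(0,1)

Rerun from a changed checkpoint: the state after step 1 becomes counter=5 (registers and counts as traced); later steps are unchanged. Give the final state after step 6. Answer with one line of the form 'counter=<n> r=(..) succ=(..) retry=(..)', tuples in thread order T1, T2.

counter=7 r=(4,6) succ=(0,2) retry=(1,0)

state after step 1 := counter=5 r=(4,0) succ=(0,0) retry=(0,0)
2. T2 LOAD -> counter=5 r=(4,5) succ=(0,0) retry=(0,0)
3. T1 CAS -> counter=5 r=(4,5) succ=(0,0) retry=(1,0)
4. T2 CAS -> counter=6 r=(4,5) succ=(0,1) retry=(1,0)
5. T2 LOAD -> counter=6 r=(4,6) succ=(0,1) retry=(1,0)
6. T2 CAS -> counter=7 r=(4,6) succ=(0,2) retry=(1,0)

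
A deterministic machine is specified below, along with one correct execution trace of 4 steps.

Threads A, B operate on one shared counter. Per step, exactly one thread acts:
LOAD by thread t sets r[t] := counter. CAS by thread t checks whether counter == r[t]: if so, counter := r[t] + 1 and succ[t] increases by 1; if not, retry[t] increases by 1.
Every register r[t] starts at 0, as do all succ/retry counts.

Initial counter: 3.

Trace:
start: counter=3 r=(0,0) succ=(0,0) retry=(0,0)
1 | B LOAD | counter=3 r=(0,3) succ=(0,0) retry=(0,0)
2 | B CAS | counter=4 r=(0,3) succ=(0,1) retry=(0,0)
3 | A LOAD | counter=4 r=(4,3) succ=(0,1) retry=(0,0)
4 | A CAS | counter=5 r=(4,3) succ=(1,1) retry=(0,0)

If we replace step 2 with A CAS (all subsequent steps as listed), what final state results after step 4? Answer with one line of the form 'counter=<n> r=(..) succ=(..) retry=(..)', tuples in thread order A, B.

(re-executing from step 2 with the substitution; state before step 2: counter=3 r=(0,3) succ=(0,0) retry=(0,0))
2 | A CAS | counter=3 r=(0,3) succ=(0,0) retry=(1,0)
3 | A LOAD | counter=3 r=(3,3) succ=(0,0) retry=(1,0)
4 | A CAS | counter=4 r=(3,3) succ=(1,0) retry=(1,0)

counter=4 r=(3,3) succ=(1,0) retry=(1,0)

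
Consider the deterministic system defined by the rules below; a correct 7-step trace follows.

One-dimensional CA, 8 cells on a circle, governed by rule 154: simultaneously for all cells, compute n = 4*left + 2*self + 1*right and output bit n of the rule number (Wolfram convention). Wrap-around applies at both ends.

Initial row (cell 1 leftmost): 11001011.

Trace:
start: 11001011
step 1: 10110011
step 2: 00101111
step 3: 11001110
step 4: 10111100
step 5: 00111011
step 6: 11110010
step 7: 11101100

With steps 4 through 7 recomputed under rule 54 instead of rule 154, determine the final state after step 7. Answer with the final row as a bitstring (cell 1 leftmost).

01000010

(re-executing steps 4..7 under rule 54; state before step 4: 11001110)
step 4: 00110001
step 5: 11001011
step 6: 00111100
step 7: 01000010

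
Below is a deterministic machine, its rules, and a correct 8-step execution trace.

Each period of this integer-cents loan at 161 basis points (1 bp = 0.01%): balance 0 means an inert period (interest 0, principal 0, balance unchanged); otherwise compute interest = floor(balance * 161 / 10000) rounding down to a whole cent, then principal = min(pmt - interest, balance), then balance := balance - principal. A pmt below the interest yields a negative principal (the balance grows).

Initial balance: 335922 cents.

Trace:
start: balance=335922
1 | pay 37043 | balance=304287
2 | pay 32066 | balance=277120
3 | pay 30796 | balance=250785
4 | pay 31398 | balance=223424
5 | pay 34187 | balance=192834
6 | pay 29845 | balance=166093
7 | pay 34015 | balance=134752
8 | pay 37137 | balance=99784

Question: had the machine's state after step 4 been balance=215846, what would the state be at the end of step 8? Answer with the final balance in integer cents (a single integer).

state after step 4 := balance=215846
5 | pay 34187 | balance=185134
6 | pay 29845 | balance=158269
7 | pay 34015 | balance=126802
8 | pay 37137 | balance=91706

91706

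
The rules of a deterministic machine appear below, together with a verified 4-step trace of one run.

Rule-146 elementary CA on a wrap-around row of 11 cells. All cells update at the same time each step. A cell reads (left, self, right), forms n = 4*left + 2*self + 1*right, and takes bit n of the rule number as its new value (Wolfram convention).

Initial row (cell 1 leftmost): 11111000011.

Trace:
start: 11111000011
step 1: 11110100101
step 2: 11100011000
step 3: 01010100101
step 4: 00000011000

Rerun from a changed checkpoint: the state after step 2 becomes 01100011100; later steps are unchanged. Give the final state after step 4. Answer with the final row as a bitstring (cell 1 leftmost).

state after step 2 := 01100011100
step 3: 10010101010
step 4: 01100000000

01100000000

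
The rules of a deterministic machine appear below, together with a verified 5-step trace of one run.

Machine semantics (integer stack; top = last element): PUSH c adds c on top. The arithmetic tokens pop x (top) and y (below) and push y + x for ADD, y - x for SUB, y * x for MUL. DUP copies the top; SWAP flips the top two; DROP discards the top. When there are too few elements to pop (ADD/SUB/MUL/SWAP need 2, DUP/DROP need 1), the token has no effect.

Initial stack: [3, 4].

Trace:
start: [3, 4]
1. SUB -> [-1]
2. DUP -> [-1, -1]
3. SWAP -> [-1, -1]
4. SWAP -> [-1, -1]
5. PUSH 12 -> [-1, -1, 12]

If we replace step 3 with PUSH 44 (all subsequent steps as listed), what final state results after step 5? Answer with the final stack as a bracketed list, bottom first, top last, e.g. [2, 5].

(re-executing from step 3 with the substitution; state before step 3: [-1, -1])
3. PUSH 44 -> [-1, -1, 44]
4. SWAP -> [-1, 44, -1]
5. PUSH 12 -> [-1, 44, -1, 12]

[-1, 44, -1, 12]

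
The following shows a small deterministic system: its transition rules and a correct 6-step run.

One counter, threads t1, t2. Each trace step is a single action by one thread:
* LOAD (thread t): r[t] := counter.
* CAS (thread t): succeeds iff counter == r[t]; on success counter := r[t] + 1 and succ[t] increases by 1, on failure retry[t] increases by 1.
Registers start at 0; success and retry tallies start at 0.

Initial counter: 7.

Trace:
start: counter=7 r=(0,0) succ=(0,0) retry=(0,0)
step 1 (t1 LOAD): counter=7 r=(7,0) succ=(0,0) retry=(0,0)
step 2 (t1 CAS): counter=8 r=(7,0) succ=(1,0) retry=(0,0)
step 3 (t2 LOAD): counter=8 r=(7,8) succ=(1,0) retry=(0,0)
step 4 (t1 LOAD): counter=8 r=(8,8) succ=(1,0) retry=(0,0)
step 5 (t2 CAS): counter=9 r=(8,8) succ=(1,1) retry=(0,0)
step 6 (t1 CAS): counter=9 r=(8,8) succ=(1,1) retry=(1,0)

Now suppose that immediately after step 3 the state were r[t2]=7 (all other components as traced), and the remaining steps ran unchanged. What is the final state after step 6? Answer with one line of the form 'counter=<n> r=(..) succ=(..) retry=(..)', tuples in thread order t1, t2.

counter=9 r=(8,7) succ=(2,0) retry=(0,1)

state after step 3 := counter=8 r=(7,7) succ=(1,0) retry=(0,0)
step 4 (t1 LOAD): counter=8 r=(8,7) succ=(1,0) retry=(0,0)
step 5 (t2 CAS): counter=8 r=(8,7) succ=(1,0) retry=(0,1)
step 6 (t1 CAS): counter=9 r=(8,7) succ=(2,0) retry=(0,1)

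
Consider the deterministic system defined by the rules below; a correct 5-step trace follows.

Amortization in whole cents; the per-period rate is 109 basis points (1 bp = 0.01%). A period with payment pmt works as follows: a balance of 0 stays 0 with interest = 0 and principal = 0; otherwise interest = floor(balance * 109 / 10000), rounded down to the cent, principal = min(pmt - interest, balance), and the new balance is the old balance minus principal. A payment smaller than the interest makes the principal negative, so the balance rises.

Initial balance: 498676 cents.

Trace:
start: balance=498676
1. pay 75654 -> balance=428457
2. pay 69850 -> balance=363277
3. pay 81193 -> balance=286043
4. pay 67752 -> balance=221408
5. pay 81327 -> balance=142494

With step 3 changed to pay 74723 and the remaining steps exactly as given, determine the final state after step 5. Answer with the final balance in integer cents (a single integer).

(re-executing from step 3 with the substitution; state before step 3: balance=363277)
3. pay 74723 -> balance=292513
4. pay 67752 -> balance=227949
5. pay 81327 -> balance=149106

149106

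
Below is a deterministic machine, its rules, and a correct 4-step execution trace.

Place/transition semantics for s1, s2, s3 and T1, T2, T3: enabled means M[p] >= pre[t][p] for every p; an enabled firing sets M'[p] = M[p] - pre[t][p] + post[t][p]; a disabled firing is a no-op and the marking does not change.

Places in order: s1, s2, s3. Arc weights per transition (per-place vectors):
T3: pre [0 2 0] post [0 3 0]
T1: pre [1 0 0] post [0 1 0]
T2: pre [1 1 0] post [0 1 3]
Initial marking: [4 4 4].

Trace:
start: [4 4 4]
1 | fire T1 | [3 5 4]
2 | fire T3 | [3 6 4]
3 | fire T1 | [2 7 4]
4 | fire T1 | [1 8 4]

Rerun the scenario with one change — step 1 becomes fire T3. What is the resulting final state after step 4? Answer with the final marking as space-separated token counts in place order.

2 8 4

(re-executing from step 1 with the substitution; state before step 1: [4 4 4])
1 | fire T3 | [4 5 4]
2 | fire T3 | [4 6 4]
3 | fire T1 | [3 7 4]
4 | fire T1 | [2 8 4]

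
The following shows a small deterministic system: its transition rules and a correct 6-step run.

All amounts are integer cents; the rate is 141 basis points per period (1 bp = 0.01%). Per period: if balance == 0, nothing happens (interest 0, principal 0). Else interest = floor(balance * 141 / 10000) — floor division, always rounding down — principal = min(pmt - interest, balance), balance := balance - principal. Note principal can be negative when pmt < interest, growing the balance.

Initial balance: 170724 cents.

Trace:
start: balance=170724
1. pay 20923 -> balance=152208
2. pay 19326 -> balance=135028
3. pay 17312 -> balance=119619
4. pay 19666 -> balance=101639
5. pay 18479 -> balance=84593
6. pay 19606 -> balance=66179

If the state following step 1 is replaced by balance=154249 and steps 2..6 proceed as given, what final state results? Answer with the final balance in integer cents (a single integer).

state after step 1 := balance=154249
2. pay 19326 -> balance=137097
3. pay 17312 -> balance=121718
4. pay 19666 -> balance=103768
5. pay 18479 -> balance=86752
6. pay 19606 -> balance=68369

68369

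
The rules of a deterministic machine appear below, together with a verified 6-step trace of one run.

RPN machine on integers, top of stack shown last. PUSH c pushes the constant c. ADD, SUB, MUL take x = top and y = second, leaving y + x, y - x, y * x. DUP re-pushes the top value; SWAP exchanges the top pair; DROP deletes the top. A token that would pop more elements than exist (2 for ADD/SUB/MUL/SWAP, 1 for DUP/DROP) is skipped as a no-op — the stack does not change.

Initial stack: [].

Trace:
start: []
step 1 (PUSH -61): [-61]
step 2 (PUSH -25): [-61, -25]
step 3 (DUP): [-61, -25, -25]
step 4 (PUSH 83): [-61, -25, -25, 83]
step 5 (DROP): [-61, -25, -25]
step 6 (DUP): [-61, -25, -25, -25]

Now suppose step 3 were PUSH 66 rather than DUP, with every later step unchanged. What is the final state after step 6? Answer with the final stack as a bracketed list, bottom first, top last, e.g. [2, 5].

[-61, -25, 66, 66]

(re-executing from step 3 with the substitution; state before step 3: [-61, -25])
step 3 (PUSH 66): [-61, -25, 66]
step 4 (PUSH 83): [-61, -25, 66, 83]
step 5 (DROP): [-61, -25, 66]
step 6 (DUP): [-61, -25, 66, 66]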